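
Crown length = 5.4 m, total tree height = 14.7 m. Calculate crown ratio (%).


Formula: Crown Ratio = (Crown Length / Total Height) * 100
CR = (5.4 m / 14.7 m) * 100
CR = 0.3673 * 100 = 36.7%

36.7


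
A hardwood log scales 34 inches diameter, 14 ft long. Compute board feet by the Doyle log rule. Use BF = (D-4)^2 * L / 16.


Doyle: BF = (D - 4)^2 * L / 16
Adjusted diameter = 34 - 4 = 30 in
(D-4)^2 = 30^2 = 900
BF = 900 * 14 / 16 = 788 BF

788


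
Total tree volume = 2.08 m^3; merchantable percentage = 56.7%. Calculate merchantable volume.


Formula: MV = V_total * (merchantable_pct / 100)
Merchantable fraction = 56.7% / 100 = 0.567
MV = 2.08 m^3 * 0.567 = 1.179 m^3

1.179


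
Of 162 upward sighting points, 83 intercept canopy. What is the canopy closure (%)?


Formula: Canopy closure = covered points / total points * 100
Closure = 83 / 162 * 100
Closure = 0.5123 * 100 = 51.2%

51.2


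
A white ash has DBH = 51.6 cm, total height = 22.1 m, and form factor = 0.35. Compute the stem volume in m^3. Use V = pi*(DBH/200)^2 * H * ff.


Formula: V = pi * (DBH/200)^2 * H * ff
Radius = DBH/200 = 51.6/200 = 0.258 m
Radius^2 = 0.258^2 = 0.066564 m^2
V = pi * 0.066564 * 22.1 * 0.35
V = 1.618 m^3

1.618


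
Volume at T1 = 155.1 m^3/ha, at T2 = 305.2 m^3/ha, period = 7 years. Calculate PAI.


Formula: PAI = (V_T2 - V_T1) / (T2 - T1)
Volume increment = 305.2 - 155.1 = 150.1 m^3/ha
PAI = 150.1 / 7 = 21.44 m^3/ha/year

21.44


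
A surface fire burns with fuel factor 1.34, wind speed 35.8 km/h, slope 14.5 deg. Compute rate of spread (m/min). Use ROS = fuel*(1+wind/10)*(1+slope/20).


Formula: ROS = fuel * (1 + wind/10) * (1 + slope/20)
Wind factor = 1 + 35.8/10 = 4.58
Slope factor = 1 + 14.5/20 = 1.725
ROS = 1.34 * 4.58 * 1.725 = 10.59 m/min

10.59


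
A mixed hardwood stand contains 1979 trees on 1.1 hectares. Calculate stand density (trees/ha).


Formula: Stand Density = N_trees / Area_ha
Density = 1979 trees / 1.1 ha
Density = 1799 trees/ha

1799


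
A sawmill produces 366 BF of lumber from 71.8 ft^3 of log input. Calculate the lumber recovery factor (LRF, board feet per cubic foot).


Formula: LRF = Lumber Output (BF) / Log Input (ft^3)
LRF = 366 BF / 71.8 ft^3
LRF = 5.1 BF/ft^3

5.1


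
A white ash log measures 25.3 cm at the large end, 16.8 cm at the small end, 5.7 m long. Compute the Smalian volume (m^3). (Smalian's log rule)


Smalian: V = (A1 + A2)/2 * L,  A = pi*(D/200)^2
A1 = pi*(25.3/200)^2 = 0.050273 m^2
A2 = pi*(16.8/200)^2 = 0.022167 m^2
V = (0.050273+0.022167)/2*5.7 = 0.2065 m^3

0.2065


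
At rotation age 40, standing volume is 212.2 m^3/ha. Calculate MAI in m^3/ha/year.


Formula: MAI = Total Volume / Stand Age
MAI = 212.2 m^3/ha / 40 years
MAI = 5.31 m^3/ha/year

5.31


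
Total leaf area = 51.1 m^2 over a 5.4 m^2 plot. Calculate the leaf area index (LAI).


Formula: LAI = total leaf area / ground area  (dimensionless)
LAI = 51.1 m^2 / 5.4 m^2
LAI = 9.46

9.46


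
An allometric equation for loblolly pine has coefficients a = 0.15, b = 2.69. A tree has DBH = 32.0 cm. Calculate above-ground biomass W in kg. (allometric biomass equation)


Formula: W = a * DBH^b  (allometric power law)
DBH^b = 32.0^2.69 = 11190.6018
W = 0.15 * 11190.6018 = 1678.6 kg

1678.6


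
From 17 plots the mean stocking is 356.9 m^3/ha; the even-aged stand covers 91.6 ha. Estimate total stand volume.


Formula: Total Volume = Mean Volume per ha * Total Area
Total Volume = 356.9 m^3/ha * 91.6 ha
Total Volume = 32692 m^3

32692


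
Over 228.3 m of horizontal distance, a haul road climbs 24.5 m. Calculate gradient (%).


Formula: Gradient = rise / run * 100
Gradient = 24.5 / 228.3 * 100 = 10.7%

10.7


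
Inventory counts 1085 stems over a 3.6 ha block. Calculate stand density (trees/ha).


Formula: Stand Density = N_trees / Area_ha
Density = 1085 trees / 3.6 ha
Density = 301 trees/ha

301


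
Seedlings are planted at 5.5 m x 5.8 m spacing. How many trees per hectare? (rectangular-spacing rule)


Formula: TPH = 10000 m^2/ha / (spacing_x * spacing_y)
Area per tree = 5.5 m * 5.8 m = 31.9 m^2
TPH = 10000 / 31.9 = 313 trees/ha

313


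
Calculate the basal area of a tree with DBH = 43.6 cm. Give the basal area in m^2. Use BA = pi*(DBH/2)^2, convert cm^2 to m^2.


Formula: BA = pi * (DBH/2)^2 / 10000  (cm^2 to m^2)
Radius = DBH/2 = 43.6/2 = 21.8 cm
BA = pi * 21.8^2 / 10000
   = 1493.0105 cm^2 / 10000
   = 0.1493 m^2

0.1493


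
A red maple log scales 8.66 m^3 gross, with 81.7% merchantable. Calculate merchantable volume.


Formula: MV = V_total * (merchantable_pct / 100)
Merchantable fraction = 81.7% / 100 = 0.817
MV = 8.66 m^3 * 0.817 = 7.075 m^3

7.075


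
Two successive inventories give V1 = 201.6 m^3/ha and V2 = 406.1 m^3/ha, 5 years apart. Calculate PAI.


Formula: PAI = (V_T2 - V_T1) / (T2 - T1)
Volume increment = 406.1 - 201.6 = 204.5 m^3/ha
PAI = 204.5 / 5 = 40.9 m^3/ha/year

40.9


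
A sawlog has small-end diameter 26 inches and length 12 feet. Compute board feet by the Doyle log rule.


Doyle: BF = (D - 4)^2 * L / 16
Adjusted diameter = 26 - 4 = 22 in
(D-4)^2 = 22^2 = 484
BF = 484 * 12 / 16 = 363 BF

363


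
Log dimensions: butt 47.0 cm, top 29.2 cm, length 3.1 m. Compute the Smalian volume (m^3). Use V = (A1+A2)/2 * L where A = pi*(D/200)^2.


Smalian: V = (A1 + A2)/2 * L,  A = pi*(D/200)^2
A1 = pi*(47.0/200)^2 = 0.173494 m^2
A2 = pi*(29.2/200)^2 = 0.066966 m^2
V = (0.173494+0.066966)/2*3.1 = 0.3727 m^3

0.3727


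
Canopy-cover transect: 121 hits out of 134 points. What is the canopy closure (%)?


Formula: Canopy closure = covered points / total points * 100
Closure = 121 / 134 * 100
Closure = 0.903 * 100 = 90.3%

90.3


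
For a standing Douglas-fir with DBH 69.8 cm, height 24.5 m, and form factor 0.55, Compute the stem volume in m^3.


Formula: V = pi * (DBH/200)^2 * H * ff
Radius = DBH/200 = 69.8/200 = 0.349 m
Radius^2 = 0.349^2 = 0.121801 m^2
V = pi * 0.121801 * 24.5 * 0.55
V = 5.156 m^3

5.156


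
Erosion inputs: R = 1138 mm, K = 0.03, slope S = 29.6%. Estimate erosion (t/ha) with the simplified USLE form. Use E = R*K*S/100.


Formula: E = R * K * S / 100  (simplified USLE)
R * K = 1138 * 0.03 = 34.14
E = 34.14 * 29.6 / 100 = 10.11 t/ha

10.11


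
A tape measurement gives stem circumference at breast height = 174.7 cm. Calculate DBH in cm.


Formula: DBH = C / pi
DBH = 174.7 / pi
pi = 3.14159...
DBH = 55.6 cm

55.6


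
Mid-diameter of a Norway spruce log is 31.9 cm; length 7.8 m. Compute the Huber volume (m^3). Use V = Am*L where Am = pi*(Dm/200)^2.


Huber: V = Am * L,  Am = pi*(Dm/200)^2
Am = pi*(31.9/200)^2 = 0.079923 m^2
V = 0.079923*7.8 = 0.6234 m^3

0.6234


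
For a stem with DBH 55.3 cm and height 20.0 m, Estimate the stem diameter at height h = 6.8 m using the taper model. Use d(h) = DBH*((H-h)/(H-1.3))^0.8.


Taper: d(h) = DBH * ((H - h) / (H - 1.3))^0.8
Numerator = H - h = 20.0 - 6.8 = 13.2 m
Denominator = H - 1.3 = 20.0 - 1.3 = 18.7 m
Ratio = 13.2 / 18.7 = 0.70588
d = 55.3 * 0.70588^0.8 = 41.9 cm

41.9


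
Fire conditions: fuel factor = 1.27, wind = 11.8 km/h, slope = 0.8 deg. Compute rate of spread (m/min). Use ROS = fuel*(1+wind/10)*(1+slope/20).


Formula: ROS = fuel * (1 + wind/10) * (1 + slope/20)
Wind factor = 1 + 11.8/10 = 2.18
Slope factor = 1 + 0.8/20 = 1.04
ROS = 1.27 * 2.18 * 1.04 = 2.88 m/min

2.88


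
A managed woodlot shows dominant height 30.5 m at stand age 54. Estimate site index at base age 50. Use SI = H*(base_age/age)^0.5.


Formula: SI = H_dom * (base_age / age)^0.5
Age ratio = 50 / 54 = 0.92593
sqrt(age_ratio) = 0.96225
SI = 30.5 * 0.96225 = 29.3 m

29.3


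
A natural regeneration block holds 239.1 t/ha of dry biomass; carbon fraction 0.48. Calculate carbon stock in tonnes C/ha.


Formula: Carbon Stock = Biomass * Carbon Fraction
C = 239.1 t/ha * 0.48
C = 114.8 t C/ha

114.8


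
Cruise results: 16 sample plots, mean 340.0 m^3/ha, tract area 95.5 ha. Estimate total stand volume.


Formula: Total Volume = Mean Volume per ha * Total Area
Total Volume = 340.0 m^3/ha * 95.5 ha
Total Volume = 32470 m^3

32470


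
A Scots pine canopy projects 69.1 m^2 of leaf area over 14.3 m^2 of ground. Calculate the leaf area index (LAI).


Formula: LAI = total leaf area / ground area  (dimensionless)
LAI = 69.1 m^2 / 14.3 m^2
LAI = 4.83

4.83


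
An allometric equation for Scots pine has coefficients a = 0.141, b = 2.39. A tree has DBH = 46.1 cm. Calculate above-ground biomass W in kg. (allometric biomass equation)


Formula: W = a * DBH^b  (allometric power law)
DBH^b = 46.1^2.39 = 9467.7158
W = 0.141 * 9467.7158 = 1334.9 kg

1334.9


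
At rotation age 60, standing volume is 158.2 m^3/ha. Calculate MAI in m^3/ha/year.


Formula: MAI = Total Volume / Stand Age
MAI = 158.2 m^3/ha / 60 years
MAI = 2.64 m^3/ha/year

2.64


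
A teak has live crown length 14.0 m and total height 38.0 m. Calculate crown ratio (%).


Formula: Crown Ratio = (Crown Length / Total Height) * 100
CR = (14.0 m / 38.0 m) * 100
CR = 0.3684 * 100 = 36.8%

36.8


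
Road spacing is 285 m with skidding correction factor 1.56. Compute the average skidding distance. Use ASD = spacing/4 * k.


Formula: ASD = (spacing / 4) * correction
Uncorrected distance = spacing / 4 = 285 / 4 = 71.25 m
ASD = 71.25 * 1.56 = 111 m

111


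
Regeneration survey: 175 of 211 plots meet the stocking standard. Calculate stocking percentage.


Formula: Stocking % = stocked plots / total plots * 100
Stocking = 175 / 211 * 100
Stocking = 0.8294 * 100 = 82.9%

82.9


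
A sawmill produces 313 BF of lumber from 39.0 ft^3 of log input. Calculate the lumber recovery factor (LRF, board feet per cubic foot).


Formula: LRF = Lumber Output (BF) / Log Input (ft^3)
LRF = 313 BF / 39.0 ft^3
LRF = 8.03 BF/ft^3

8.03


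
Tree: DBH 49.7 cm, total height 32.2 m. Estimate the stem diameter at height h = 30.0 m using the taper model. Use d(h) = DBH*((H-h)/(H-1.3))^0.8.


Taper: d(h) = DBH * ((H - h) / (H - 1.3))^0.8
Numerator = H - h = 32.2 - 30.0 = 2.2 m
Denominator = H - 1.3 = 32.2 - 1.3 = 30.9 m
Ratio = 2.2 / 30.9 = 0.0712
d = 49.7 * 0.0712^0.8 = 6.0 cm

6.0


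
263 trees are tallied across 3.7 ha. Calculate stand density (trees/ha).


Formula: Stand Density = N_trees / Area_ha
Density = 263 trees / 3.7 ha
Density = 71 trees/ha

71


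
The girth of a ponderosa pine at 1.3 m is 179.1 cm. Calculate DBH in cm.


Formula: DBH = C / pi
DBH = 179.1 / pi
pi = 3.14159...
DBH = 57.0 cm

57.0


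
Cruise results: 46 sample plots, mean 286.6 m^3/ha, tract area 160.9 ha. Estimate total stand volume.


Formula: Total Volume = Mean Volume per ha * Total Area
Total Volume = 286.6 m^3/ha * 160.9 ha
Total Volume = 46114 m^3

46114


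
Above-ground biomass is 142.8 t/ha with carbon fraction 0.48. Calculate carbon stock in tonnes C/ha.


Formula: Carbon Stock = Biomass * Carbon Fraction
C = 142.8 t/ha * 0.48
C = 68.5 t C/ha

68.5


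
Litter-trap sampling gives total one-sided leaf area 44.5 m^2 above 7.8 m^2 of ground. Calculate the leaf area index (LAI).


Formula: LAI = total leaf area / ground area  (dimensionless)
LAI = 44.5 m^2 / 7.8 m^2
LAI = 5.71

5.71


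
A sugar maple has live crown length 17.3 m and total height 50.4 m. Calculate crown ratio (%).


Formula: Crown Ratio = (Crown Length / Total Height) * 100
CR = (17.3 m / 50.4 m) * 100
CR = 0.3433 * 100 = 34.3%

34.3


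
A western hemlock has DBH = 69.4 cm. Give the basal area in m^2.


Formula: BA = pi * (DBH/2)^2 / 10000  (cm^2 to m^2)
Radius = DBH/2 = 69.4/2 = 34.7 cm
BA = pi * 34.7^2 / 10000
   = 3782.7603 cm^2 / 10000
   = 0.3783 m^2

0.3783


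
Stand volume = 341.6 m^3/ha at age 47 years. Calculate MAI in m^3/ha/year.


Formula: MAI = Total Volume / Stand Age
MAI = 341.6 m^3/ha / 47 years
MAI = 7.27 m^3/ha/year

7.27


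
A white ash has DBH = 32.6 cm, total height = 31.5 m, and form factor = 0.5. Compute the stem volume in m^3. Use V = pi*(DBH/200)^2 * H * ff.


Formula: V = pi * (DBH/200)^2 * H * ff
Radius = DBH/200 = 32.6/200 = 0.163 m
Radius^2 = 0.163^2 = 0.026569 m^2
V = pi * 0.026569 * 31.5 * 0.5
V = 1.315 m^3

1.315


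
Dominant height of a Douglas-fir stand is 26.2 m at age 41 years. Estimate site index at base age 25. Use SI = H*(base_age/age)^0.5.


Formula: SI = H_dom * (base_age / age)^0.5
Age ratio = 25 / 41 = 0.60976
sqrt(age_ratio) = 0.78087
SI = 26.2 * 0.78087 = 20.5 m

20.5


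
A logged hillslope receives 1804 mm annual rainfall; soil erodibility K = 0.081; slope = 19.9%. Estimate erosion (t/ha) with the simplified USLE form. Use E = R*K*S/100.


Formula: E = R * K * S / 100  (simplified USLE)
R * K = 1804 * 0.081 = 146.124
E = 146.124 * 19.9 / 100 = 29.08 t/ha

29.08


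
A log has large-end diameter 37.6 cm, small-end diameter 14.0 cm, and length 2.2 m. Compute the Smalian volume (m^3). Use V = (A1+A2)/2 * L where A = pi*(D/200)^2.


Smalian: V = (A1 + A2)/2 * L,  A = pi*(D/200)^2
A1 = pi*(37.6/200)^2 = 0.111036 m^2
A2 = pi*(14.0/200)^2 = 0.015394 m^2
V = (0.111036+0.015394)/2*2.2 = 0.1391 m^3

0.1391


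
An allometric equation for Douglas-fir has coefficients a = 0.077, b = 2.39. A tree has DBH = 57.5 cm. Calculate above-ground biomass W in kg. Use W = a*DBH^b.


Formula: W = a * DBH^b  (allometric power law)
DBH^b = 57.5^2.39 = 16054.8462
W = 0.077 * 16054.8462 = 1236.2 kg

1236.2


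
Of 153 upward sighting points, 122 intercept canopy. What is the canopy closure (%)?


Formula: Canopy closure = covered points / total points * 100
Closure = 122 / 153 * 100
Closure = 0.7974 * 100 = 79.7%

79.7


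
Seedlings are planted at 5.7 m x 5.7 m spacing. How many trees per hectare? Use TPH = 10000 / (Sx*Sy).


Formula: TPH = 10000 m^2/ha / (spacing_x * spacing_y)
Area per tree = 5.7 m * 5.7 m = 32.49 m^2
TPH = 10000 / 32.49 = 308 trees/ha

308


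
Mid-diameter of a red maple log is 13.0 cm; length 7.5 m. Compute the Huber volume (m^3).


Huber: V = Am * L,  Am = pi*(Dm/200)^2
Am = pi*(13.0/200)^2 = 0.013273 m^2
V = 0.013273*7.5 = 0.0995 m^3

0.0995


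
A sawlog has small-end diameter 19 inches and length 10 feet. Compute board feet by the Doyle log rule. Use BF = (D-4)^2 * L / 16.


Doyle: BF = (D - 4)^2 * L / 16
Adjusted diameter = 19 - 4 = 15 in
(D-4)^2 = 15^2 = 225
BF = 225 * 10 / 16 = 141 BF

141


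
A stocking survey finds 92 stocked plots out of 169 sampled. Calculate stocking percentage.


Formula: Stocking % = stocked plots / total plots * 100
Stocking = 92 / 169 * 100
Stocking = 0.5444 * 100 = 54.4%

54.4


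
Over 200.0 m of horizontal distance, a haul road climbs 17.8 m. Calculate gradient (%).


Formula: Gradient = rise / run * 100
Gradient = 17.8 / 200.0 * 100 = 8.9%

8.9


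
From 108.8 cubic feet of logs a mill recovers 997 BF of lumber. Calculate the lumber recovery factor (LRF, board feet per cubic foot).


Formula: LRF = Lumber Output (BF) / Log Input (ft^3)
LRF = 997 BF / 108.8 ft^3
LRF = 9.16 BF/ft^3

9.16


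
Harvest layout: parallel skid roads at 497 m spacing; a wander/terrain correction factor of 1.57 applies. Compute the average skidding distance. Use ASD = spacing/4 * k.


Formula: ASD = (spacing / 4) * correction
Uncorrected distance = spacing / 4 = 497 / 4 = 124.25 m
ASD = 124.25 * 1.57 = 195 m

195


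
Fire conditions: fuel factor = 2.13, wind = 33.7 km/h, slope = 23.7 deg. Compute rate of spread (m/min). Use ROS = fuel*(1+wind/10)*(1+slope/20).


Formula: ROS = fuel * (1 + wind/10) * (1 + slope/20)
Wind factor = 1 + 33.7/10 = 4.37
Slope factor = 1 + 23.7/20 = 2.185
ROS = 2.13 * 4.37 * 2.185 = 20.34 m/min

20.34


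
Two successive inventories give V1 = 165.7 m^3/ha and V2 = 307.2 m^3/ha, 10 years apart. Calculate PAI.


Formula: PAI = (V_T2 - V_T1) / (T2 - T1)
Volume increment = 307.2 - 165.7 = 141.5 m^3/ha
PAI = 141.5 / 10 = 14.15 m^3/ha/year

14.15


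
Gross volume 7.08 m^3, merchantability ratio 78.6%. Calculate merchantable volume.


Formula: MV = V_total * (merchantable_pct / 100)
Merchantable fraction = 78.6% / 100 = 0.786
MV = 7.08 m^3 * 0.786 = 5.565 m^3

5.565


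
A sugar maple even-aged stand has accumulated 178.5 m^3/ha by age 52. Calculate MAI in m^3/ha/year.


Formula: MAI = Total Volume / Stand Age
MAI = 178.5 m^3/ha / 52 years
MAI = 3.43 m^3/ha/year

3.43


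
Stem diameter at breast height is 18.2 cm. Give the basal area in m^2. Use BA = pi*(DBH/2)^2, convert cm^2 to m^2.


Formula: BA = pi * (DBH/2)^2 / 10000  (cm^2 to m^2)
Radius = DBH/2 = 18.2/2 = 9.1 cm
BA = pi * 9.1^2 / 10000
   = 260.1553 cm^2 / 10000
   = 0.026 m^2

0.026


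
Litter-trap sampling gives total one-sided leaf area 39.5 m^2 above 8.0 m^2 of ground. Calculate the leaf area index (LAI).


Formula: LAI = total leaf area / ground area  (dimensionless)
LAI = 39.5 m^2 / 8.0 m^2
LAI = 4.94

4.94


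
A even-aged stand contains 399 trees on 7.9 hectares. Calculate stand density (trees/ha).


Formula: Stand Density = N_trees / Area_ha
Density = 399 trees / 7.9 ha
Density = 51 trees/ha

51


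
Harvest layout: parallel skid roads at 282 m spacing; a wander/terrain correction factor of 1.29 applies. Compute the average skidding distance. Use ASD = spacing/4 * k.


Formula: ASD = (spacing / 4) * correction
Uncorrected distance = spacing / 4 = 282 / 4 = 70.5 m
ASD = 70.5 * 1.29 = 91 m

91


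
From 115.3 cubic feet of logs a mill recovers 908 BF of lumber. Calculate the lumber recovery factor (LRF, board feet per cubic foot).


Formula: LRF = Lumber Output (BF) / Log Input (ft^3)
LRF = 908 BF / 115.3 ft^3
LRF = 7.88 BF/ft^3

7.88


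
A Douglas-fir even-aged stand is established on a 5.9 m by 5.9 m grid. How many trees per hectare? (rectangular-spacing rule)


Formula: TPH = 10000 m^2/ha / (spacing_x * spacing_y)
Area per tree = 5.9 m * 5.9 m = 34.81 m^2
TPH = 10000 / 34.81 = 287 trees/ha

287


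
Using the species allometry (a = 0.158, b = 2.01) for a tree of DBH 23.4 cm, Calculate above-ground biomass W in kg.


Formula: W = a * DBH^b  (allometric power law)
DBH^b = 23.4^2.01 = 565.0981
W = 0.158 * 565.0981 = 89.3 kg

89.3


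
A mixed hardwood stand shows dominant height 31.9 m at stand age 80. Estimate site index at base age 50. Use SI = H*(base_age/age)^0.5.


Formula: SI = H_dom * (base_age / age)^0.5
Age ratio = 50 / 80 = 0.625
sqrt(age_ratio) = 0.79057
SI = 31.9 * 0.79057 = 25.2 m

25.2


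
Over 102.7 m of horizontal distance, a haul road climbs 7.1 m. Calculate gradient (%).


Formula: Gradient = rise / run * 100
Gradient = 7.1 / 102.7 * 100 = 6.9%

6.9


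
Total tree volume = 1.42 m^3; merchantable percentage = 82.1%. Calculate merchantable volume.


Formula: MV = V_total * (merchantable_pct / 100)
Merchantable fraction = 82.1% / 100 = 0.821
MV = 1.42 m^3 * 0.821 = 1.166 m^3

1.166


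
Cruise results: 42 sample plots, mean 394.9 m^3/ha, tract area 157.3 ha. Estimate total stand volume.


Formula: Total Volume = Mean Volume per ha * Total Area
Total Volume = 394.9 m^3/ha * 157.3 ha
Total Volume = 62118 m^3

62118


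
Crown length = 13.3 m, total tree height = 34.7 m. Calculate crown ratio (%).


Formula: Crown Ratio = (Crown Length / Total Height) * 100
CR = (13.3 m / 34.7 m) * 100
CR = 0.3833 * 100 = 38.3%

38.3


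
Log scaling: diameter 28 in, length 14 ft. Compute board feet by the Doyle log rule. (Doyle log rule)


Doyle: BF = (D - 4)^2 * L / 16
Adjusted diameter = 28 - 4 = 24 in
(D-4)^2 = 24^2 = 576
BF = 576 * 14 / 16 = 504 BF

504


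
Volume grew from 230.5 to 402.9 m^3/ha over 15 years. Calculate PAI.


Formula: PAI = (V_T2 - V_T1) / (T2 - T1)
Volume increment = 402.9 - 230.5 = 172.4 m^3/ha
PAI = 172.4 / 15 = 11.49 m^3/ha/year

11.49


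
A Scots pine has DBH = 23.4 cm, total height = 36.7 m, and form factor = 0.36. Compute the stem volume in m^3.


Formula: V = pi * (DBH/200)^2 * H * ff
Radius = DBH/200 = 23.4/200 = 0.117 m
Radius^2 = 0.117^2 = 0.013689 m^2
V = pi * 0.013689 * 36.7 * 0.36
V = 0.568 m^3

0.568


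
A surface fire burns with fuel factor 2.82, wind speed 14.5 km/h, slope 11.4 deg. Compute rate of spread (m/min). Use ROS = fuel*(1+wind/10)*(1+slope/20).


Formula: ROS = fuel * (1 + wind/10) * (1 + slope/20)
Wind factor = 1 + 14.5/10 = 2.45
Slope factor = 1 + 11.4/20 = 1.57
ROS = 2.82 * 2.45 * 1.57 = 10.85 m/min

10.85


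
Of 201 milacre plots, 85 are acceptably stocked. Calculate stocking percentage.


Formula: Stocking % = stocked plots / total plots * 100
Stocking = 85 / 201 * 100
Stocking = 0.4229 * 100 = 42.3%

42.3


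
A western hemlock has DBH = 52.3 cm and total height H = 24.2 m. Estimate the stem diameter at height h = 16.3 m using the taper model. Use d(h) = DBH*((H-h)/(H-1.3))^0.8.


Taper: d(h) = DBH * ((H - h) / (H - 1.3))^0.8
Numerator = H - h = 24.2 - 16.3 = 7.9 m
Denominator = H - 1.3 = 24.2 - 1.3 = 22.9 m
Ratio = 7.9 / 22.9 = 0.34498
d = 52.3 * 0.34498^0.8 = 22.3 cm

22.3


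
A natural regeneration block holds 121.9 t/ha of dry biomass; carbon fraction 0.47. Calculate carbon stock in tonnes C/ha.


Formula: Carbon Stock = Biomass * Carbon Fraction
C = 121.9 t/ha * 0.47
C = 57.3 t C/ha

57.3


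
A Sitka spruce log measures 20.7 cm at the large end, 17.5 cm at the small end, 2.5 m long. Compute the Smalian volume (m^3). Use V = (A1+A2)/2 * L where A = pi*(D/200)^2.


Smalian: V = (A1 + A2)/2 * L,  A = pi*(D/200)^2
A1 = pi*(20.7/200)^2 = 0.033654 m^2
A2 = pi*(17.5/200)^2 = 0.024053 m^2
V = (0.033654+0.024053)/2*2.5 = 0.0721 m^3

0.0721


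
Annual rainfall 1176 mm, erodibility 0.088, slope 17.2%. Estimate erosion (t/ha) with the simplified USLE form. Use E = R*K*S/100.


Formula: E = R * K * S / 100  (simplified USLE)
R * K = 1176 * 0.088 = 103.488
E = 103.488 * 17.2 / 100 = 17.8 t/ha

17.8


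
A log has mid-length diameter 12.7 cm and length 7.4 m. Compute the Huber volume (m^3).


Huber: V = Am * L,  Am = pi*(Dm/200)^2
Am = pi*(12.7/200)^2 = 0.012668 m^2
V = 0.012668*7.4 = 0.0937 m^3

0.0937


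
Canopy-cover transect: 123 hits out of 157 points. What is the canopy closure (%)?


Formula: Canopy closure = covered points / total points * 100
Closure = 123 / 157 * 100
Closure = 0.7834 * 100 = 78.3%

78.3


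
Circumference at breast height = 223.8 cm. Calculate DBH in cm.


Formula: DBH = C / pi
DBH = 223.8 / pi
pi = 3.14159...
DBH = 71.2 cm

71.2


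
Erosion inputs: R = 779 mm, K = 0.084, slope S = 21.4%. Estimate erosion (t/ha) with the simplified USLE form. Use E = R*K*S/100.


Formula: E = R * K * S / 100  (simplified USLE)
R * K = 779 * 0.084 = 65.436
E = 65.436 * 21.4 / 100 = 14.0 t/ha

14.0


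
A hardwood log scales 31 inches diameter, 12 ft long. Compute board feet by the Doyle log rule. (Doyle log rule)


Doyle: BF = (D - 4)^2 * L / 16
Adjusted diameter = 31 - 4 = 27 in
(D-4)^2 = 27^2 = 729
BF = 729 * 12 / 16 = 547 BF

547


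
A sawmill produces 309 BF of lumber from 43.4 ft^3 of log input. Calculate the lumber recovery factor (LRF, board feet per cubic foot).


Formula: LRF = Lumber Output (BF) / Log Input (ft^3)
LRF = 309 BF / 43.4 ft^3
LRF = 7.12 BF/ft^3

7.12


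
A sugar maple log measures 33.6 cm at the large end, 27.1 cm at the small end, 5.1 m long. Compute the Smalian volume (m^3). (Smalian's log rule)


Smalian: V = (A1 + A2)/2 * L,  A = pi*(D/200)^2
A1 = pi*(33.6/200)^2 = 0.088668 m^2
A2 = pi*(27.1/200)^2 = 0.05768 m^2
V = (0.088668+0.05768)/2*5.1 = 0.3732 m^3

0.3732


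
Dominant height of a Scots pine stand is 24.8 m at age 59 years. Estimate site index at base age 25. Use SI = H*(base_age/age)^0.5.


Formula: SI = H_dom * (base_age / age)^0.5
Age ratio = 25 / 59 = 0.42373
sqrt(age_ratio) = 0.65094
SI = 24.8 * 0.65094 = 16.1 m

16.1


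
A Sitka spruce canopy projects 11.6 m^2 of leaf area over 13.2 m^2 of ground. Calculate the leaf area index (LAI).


Formula: LAI = total leaf area / ground area  (dimensionless)
LAI = 11.6 m^2 / 13.2 m^2
LAI = 0.88

0.88


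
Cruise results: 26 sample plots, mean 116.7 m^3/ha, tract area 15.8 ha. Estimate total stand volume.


Formula: Total Volume = Mean Volume per ha * Total Area
Total Volume = 116.7 m^3/ha * 15.8 ha
Total Volume = 1844 m^3

1844


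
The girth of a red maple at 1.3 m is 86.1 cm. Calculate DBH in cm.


Formula: DBH = C / pi
DBH = 86.1 / pi
pi = 3.14159...
DBH = 27.4 cm

27.4


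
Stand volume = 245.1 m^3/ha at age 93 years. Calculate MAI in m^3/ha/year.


Formula: MAI = Total Volume / Stand Age
MAI = 245.1 m^3/ha / 93 years
MAI = 2.64 m^3/ha/year

2.64


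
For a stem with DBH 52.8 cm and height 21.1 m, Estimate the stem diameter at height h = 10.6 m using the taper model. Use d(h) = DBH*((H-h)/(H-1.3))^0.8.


Taper: d(h) = DBH * ((H - h) / (H - 1.3))^0.8
Numerator = H - h = 21.1 - 10.6 = 10.5 m
Denominator = H - 1.3 = 21.1 - 1.3 = 19.8 m
Ratio = 10.5 / 19.8 = 0.5303
d = 52.8 * 0.5303^0.8 = 31.8 cm

31.8


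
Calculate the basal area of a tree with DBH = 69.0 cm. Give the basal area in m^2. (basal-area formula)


Formula: BA = pi * (DBH/2)^2 / 10000  (cm^2 to m^2)
Radius = DBH/2 = 69.0/2 = 34.5 cm
BA = pi * 34.5^2 / 10000
   = 3739.2807 cm^2 / 10000
   = 0.3739 m^2

0.3739


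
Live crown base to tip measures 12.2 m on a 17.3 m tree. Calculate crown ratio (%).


Formula: Crown Ratio = (Crown Length / Total Height) * 100
CR = (12.2 m / 17.3 m) * 100
CR = 0.7052 * 100 = 70.5%

70.5


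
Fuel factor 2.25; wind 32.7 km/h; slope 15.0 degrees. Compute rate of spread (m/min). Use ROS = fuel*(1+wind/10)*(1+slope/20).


Formula: ROS = fuel * (1 + wind/10) * (1 + slope/20)
Wind factor = 1 + 32.7/10 = 4.27
Slope factor = 1 + 15.0/20 = 1.75
ROS = 2.25 * 4.27 * 1.75 = 16.81 m/min

16.81


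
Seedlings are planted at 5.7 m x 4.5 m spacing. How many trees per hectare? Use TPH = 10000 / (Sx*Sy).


Formula: TPH = 10000 m^2/ha / (spacing_x * spacing_y)
Area per tree = 5.7 m * 4.5 m = 25.65 m^2
TPH = 10000 / 25.65 = 390 trees/ha

390


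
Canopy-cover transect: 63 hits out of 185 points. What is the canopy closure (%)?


Formula: Canopy closure = covered points / total points * 100
Closure = 63 / 185 * 100
Closure = 0.3405 * 100 = 34.1%

34.1


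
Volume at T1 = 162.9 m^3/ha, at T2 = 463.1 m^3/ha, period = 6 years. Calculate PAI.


Formula: PAI = (V_T2 - V_T1) / (T2 - T1)
Volume increment = 463.1 - 162.9 = 300.2 m^3/ha
PAI = 300.2 / 6 = 50.03 m^3/ha/year

50.03


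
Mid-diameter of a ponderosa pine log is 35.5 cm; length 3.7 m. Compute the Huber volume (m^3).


Huber: V = Am * L,  Am = pi*(Dm/200)^2
Am = pi*(35.5/200)^2 = 0.09898 m^2
V = 0.09898*3.7 = 0.3662 m^3

0.3662


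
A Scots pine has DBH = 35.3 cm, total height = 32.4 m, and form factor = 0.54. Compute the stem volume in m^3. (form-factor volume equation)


Formula: V = pi * (DBH/200)^2 * H * ff
Radius = DBH/200 = 35.3/200 = 0.1765 m
Radius^2 = 0.1765^2 = 0.03115225 m^2
V = pi * 0.03115225 * 32.4 * 0.54
V = 1.712 m^3

1.712


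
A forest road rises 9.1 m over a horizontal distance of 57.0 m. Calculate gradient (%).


Formula: Gradient = rise / run * 100
Gradient = 9.1 / 57.0 * 100 = 16.0%

16.0


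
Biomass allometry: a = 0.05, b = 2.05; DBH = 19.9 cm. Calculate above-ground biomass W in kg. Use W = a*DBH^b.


Formula: W = a * DBH^b  (allometric power law)
DBH^b = 19.9^2.05 = 459.8845
W = 0.05 * 459.8845 = 23.0 kg

23.0


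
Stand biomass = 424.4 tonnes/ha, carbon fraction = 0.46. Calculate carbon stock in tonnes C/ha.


Formula: Carbon Stock = Biomass * Carbon Fraction
C = 424.4 t/ha * 0.46
C = 195.2 t C/ha

195.2


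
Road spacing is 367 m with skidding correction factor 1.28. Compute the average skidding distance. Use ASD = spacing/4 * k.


Formula: ASD = (spacing / 4) * correction
Uncorrected distance = spacing / 4 = 367 / 4 = 91.75 m
ASD = 91.75 * 1.28 = 117 m

117


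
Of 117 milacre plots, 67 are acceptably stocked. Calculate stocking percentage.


Formula: Stocking % = stocked plots / total plots * 100
Stocking = 67 / 117 * 100
Stocking = 0.5726 * 100 = 57.3%

57.3


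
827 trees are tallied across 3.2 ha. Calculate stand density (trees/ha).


Formula: Stand Density = N_trees / Area_ha
Density = 827 trees / 3.2 ha
Density = 258 trees/ha

258


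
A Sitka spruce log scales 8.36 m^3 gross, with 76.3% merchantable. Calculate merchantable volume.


Formula: MV = V_total * (merchantable_pct / 100)
Merchantable fraction = 76.3% / 100 = 0.763
MV = 8.36 m^3 * 0.763 = 6.379 m^3

6.379


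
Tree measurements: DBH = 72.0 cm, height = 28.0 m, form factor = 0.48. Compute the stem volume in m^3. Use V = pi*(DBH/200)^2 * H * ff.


Formula: V = pi * (DBH/200)^2 * H * ff
Radius = DBH/200 = 72.0/200 = 0.36 m
Radius^2 = 0.36^2 = 0.1296 m^2
V = pi * 0.1296 * 28.0 * 0.48
V = 5.472 m^3

5.472


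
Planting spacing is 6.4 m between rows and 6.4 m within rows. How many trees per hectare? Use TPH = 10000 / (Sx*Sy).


Formula: TPH = 10000 m^2/ha / (spacing_x * spacing_y)
Area per tree = 6.4 m * 6.4 m = 40.96 m^2
TPH = 10000 / 40.96 = 244 trees/ha

244


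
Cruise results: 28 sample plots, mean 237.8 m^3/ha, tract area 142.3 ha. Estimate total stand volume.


Formula: Total Volume = Mean Volume per ha * Total Area
Total Volume = 237.8 m^3/ha * 142.3 ha
Total Volume = 33839 m^3

33839


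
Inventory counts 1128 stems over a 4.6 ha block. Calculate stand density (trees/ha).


Formula: Stand Density = N_trees / Area_ha
Density = 1128 trees / 4.6 ha
Density = 245 trees/ha

245


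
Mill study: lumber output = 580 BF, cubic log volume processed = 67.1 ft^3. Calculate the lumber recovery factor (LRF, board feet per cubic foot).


Formula: LRF = Lumber Output (BF) / Log Input (ft^3)
LRF = 580 BF / 67.1 ft^3
LRF = 8.64 BF/ft^3

8.64


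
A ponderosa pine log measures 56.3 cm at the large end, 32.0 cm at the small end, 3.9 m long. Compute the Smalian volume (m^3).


Smalian: V = (A1 + A2)/2 * L,  A = pi*(D/200)^2
A1 = pi*(56.3/200)^2 = 0.248947 m^2
A2 = pi*(32.0/200)^2 = 0.080425 m^2
V = (0.248947+0.080425)/2*3.9 = 0.6423 m^3

0.6423


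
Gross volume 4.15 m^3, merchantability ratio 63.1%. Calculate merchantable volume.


Formula: MV = V_total * (merchantable_pct / 100)
Merchantable fraction = 63.1% / 100 = 0.631
MV = 4.15 m^3 * 0.631 = 2.619 m^3

2.619


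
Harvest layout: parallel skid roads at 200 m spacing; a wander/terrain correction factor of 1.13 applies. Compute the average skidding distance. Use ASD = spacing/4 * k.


Formula: ASD = (spacing / 4) * correction
Uncorrected distance = spacing / 4 = 200 / 4 = 50 m
ASD = 50 * 1.13 = 57 m

57


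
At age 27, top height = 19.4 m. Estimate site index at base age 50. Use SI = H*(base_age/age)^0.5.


Formula: SI = H_dom * (base_age / age)^0.5
Age ratio = 50 / 27 = 1.85185
sqrt(age_ratio) = 1.36083
SI = 19.4 * 1.36083 = 26.4 m

26.4


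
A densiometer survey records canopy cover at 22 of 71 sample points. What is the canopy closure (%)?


Formula: Canopy closure = covered points / total points * 100
Closure = 22 / 71 * 100
Closure = 0.3099 * 100 = 31.0%

31.0


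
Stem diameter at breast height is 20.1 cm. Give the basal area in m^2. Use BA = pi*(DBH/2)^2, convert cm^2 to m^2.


Formula: BA = pi * (DBH/2)^2 / 10000  (cm^2 to m^2)
Radius = DBH/2 = 20.1/2 = 10.05 cm
BA = pi * 10.05^2 / 10000
   = 317.3087 cm^2 / 10000
   = 0.0317 m^2

0.0317


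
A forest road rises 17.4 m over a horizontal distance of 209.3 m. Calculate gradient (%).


Formula: Gradient = rise / run * 100
Gradient = 17.4 / 209.3 * 100 = 8.3%

8.3


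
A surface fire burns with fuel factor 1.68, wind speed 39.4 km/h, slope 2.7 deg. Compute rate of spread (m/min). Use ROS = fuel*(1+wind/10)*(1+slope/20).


Formula: ROS = fuel * (1 + wind/10) * (1 + slope/20)
Wind factor = 1 + 39.4/10 = 4.94
Slope factor = 1 + 2.7/20 = 1.135
ROS = 1.68 * 4.94 * 1.135 = 9.42 m/min

9.42


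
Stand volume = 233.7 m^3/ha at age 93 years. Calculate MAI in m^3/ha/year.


Formula: MAI = Total Volume / Stand Age
MAI = 233.7 m^3/ha / 93 years
MAI = 2.51 m^3/ha/year

2.51


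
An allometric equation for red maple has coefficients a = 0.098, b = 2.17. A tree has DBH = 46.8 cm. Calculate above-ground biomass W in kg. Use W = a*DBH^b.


Formula: W = a * DBH^b  (allometric power law)
DBH^b = 46.8^2.17 = 4211.468
W = 0.098 * 4211.468 = 412.7 kg

412.7


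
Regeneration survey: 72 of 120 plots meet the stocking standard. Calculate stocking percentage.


Formula: Stocking % = stocked plots / total plots * 100
Stocking = 72 / 120 * 100
Stocking = 0.6 * 100 = 60.0%

60.0


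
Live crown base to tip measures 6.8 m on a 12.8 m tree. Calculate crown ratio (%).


Formula: Crown Ratio = (Crown Length / Total Height) * 100
CR = (6.8 m / 12.8 m) * 100
CR = 0.5312 * 100 = 53.1%

53.1


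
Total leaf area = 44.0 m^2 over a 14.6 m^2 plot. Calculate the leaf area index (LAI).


Formula: LAI = total leaf area / ground area  (dimensionless)
LAI = 44.0 m^2 / 14.6 m^2
LAI = 3.01

3.01


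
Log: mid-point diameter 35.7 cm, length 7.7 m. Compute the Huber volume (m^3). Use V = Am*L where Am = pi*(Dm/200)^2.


Huber: V = Am * L,  Am = pi*(Dm/200)^2
Am = pi*(35.7/200)^2 = 0.100098 m^2
V = 0.100098*7.7 = 0.7708 m^3

0.7708


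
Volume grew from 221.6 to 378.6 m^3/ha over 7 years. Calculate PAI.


Formula: PAI = (V_T2 - V_T1) / (T2 - T1)
Volume increment = 378.6 - 221.6 = 157.0 m^3/ha
PAI = 157.0 / 7 = 22.43 m^3/ha/year

22.43


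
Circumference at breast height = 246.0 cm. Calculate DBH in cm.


Formula: DBH = C / pi
DBH = 246.0 / pi
pi = 3.14159...
DBH = 78.3 cm

78.3


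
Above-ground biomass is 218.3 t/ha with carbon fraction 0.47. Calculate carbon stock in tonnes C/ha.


Formula: Carbon Stock = Biomass * Carbon Fraction
C = 218.3 t/ha * 0.47
C = 102.6 t C/ha

102.6


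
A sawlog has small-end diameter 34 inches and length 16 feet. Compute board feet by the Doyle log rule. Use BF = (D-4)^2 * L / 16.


Doyle: BF = (D - 4)^2 * L / 16
Adjusted diameter = 34 - 4 = 30 in
(D-4)^2 = 30^2 = 900
BF = 900 * 16 / 16 = 900 BF

900


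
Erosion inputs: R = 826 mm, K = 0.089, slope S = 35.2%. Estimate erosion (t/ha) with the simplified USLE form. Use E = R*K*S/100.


Formula: E = R * K * S / 100  (simplified USLE)
R * K = 826 * 0.089 = 73.514
E = 73.514 * 35.2 / 100 = 25.88 t/ha

25.88


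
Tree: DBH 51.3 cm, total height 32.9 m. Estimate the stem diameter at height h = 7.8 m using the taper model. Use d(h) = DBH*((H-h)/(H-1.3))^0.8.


Taper: d(h) = DBH * ((H - h) / (H - 1.3))^0.8
Numerator = H - h = 32.9 - 7.8 = 25.1 m
Denominator = H - 1.3 = 32.9 - 1.3 = 31.6 m
Ratio = 25.1 / 31.6 = 0.7943
d = 51.3 * 0.7943^0.8 = 42.7 cm

42.7


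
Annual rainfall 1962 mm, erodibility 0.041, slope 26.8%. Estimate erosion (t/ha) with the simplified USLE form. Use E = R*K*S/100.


Formula: E = R * K * S / 100  (simplified USLE)
R * K = 1962 * 0.041 = 80.442
E = 80.442 * 26.8 / 100 = 21.56 t/ha

21.56


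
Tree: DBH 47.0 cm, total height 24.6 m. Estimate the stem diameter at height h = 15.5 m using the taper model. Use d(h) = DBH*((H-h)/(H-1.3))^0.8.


Taper: d(h) = DBH * ((H - h) / (H - 1.3))^0.8
Numerator = H - h = 24.6 - 15.5 = 9.1 m
Denominator = H - 1.3 = 24.6 - 1.3 = 23.3 m
Ratio = 9.1 / 23.3 = 0.39056
d = 47.0 * 0.39056^0.8 = 22.2 cm

22.2


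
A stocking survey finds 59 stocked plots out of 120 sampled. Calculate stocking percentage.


Formula: Stocking % = stocked plots / total plots * 100
Stocking = 59 / 120 * 100
Stocking = 0.4917 * 100 = 49.2%

49.2


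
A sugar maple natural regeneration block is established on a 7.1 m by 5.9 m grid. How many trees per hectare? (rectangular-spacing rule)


Formula: TPH = 10000 m^2/ha / (spacing_x * spacing_y)
Area per tree = 7.1 m * 5.9 m = 41.89 m^2
TPH = 10000 / 41.89 = 239 trees/ha

239


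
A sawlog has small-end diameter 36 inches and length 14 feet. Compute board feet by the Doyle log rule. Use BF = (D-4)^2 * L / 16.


Doyle: BF = (D - 4)^2 * L / 16
Adjusted diameter = 36 - 4 = 32 in
(D-4)^2 = 32^2 = 1024
BF = 1024 * 14 / 16 = 896 BF

896


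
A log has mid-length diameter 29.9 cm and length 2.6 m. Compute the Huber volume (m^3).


Huber: V = Am * L,  Am = pi*(Dm/200)^2
Am = pi*(29.9/200)^2 = 0.070215 m^2
V = 0.070215*2.6 = 0.1826 m^3

0.1826


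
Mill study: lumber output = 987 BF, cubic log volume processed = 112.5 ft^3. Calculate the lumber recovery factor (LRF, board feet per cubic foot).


Formula: LRF = Lumber Output (BF) / Log Input (ft^3)
LRF = 987 BF / 112.5 ft^3
LRF = 8.77 BF/ft^3

8.77


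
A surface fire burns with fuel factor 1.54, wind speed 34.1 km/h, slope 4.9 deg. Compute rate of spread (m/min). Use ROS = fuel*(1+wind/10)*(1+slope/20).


Formula: ROS = fuel * (1 + wind/10) * (1 + slope/20)
Wind factor = 1 + 34.1/10 = 4.41
Slope factor = 1 + 4.9/20 = 1.245
ROS = 1.54 * 4.41 * 1.245 = 8.46 m/min

8.46


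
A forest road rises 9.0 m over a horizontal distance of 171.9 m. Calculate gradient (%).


Formula: Gradient = rise / run * 100
Gradient = 9.0 / 171.9 * 100 = 5.2%

5.2


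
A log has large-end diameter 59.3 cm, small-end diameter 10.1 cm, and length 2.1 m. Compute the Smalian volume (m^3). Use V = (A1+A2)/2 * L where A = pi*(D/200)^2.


Smalian: V = (A1 + A2)/2 * L,  A = pi*(D/200)^2
A1 = pi*(59.3/200)^2 = 0.276184 m^2
A2 = pi*(10.1/200)^2 = 0.008012 m^2
V = (0.276184+0.008012)/2*2.1 = 0.2984 m^3

0.2984


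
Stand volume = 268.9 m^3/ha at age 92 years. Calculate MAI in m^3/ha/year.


Formula: MAI = Total Volume / Stand Age
MAI = 268.9 m^3/ha / 92 years
MAI = 2.92 m^3/ha/year

2.92


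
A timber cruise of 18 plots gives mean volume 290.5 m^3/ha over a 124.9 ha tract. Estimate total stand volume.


Formula: Total Volume = Mean Volume per ha * Total Area
Total Volume = 290.5 m^3/ha * 124.9 ha
Total Volume = 36283 m^3

36283


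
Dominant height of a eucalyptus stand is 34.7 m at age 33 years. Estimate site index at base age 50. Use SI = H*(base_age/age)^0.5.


Formula: SI = H_dom * (base_age / age)^0.5
Age ratio = 50 / 33 = 1.51515
sqrt(age_ratio) = 1.23091
SI = 34.7 * 1.23091 = 42.7 m

42.7


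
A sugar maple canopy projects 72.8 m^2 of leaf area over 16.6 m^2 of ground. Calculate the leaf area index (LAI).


Formula: LAI = total leaf area / ground area  (dimensionless)
LAI = 72.8 m^2 / 16.6 m^2
LAI = 4.39

4.39


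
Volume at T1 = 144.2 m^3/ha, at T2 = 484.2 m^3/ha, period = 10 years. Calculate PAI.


Formula: PAI = (V_T2 - V_T1) / (T2 - T1)
Volume increment = 484.2 - 144.2 = 340.0 m^3/ha
PAI = 340.0 / 10 = 34.0 m^3/ha/year

34.0


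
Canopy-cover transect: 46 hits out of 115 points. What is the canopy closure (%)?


Formula: Canopy closure = covered points / total points * 100
Closure = 46 / 115 * 100
Closure = 0.4 * 100 = 40.0%

40.0


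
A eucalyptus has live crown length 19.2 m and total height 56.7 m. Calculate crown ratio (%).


Formula: Crown Ratio = (Crown Length / Total Height) * 100
CR = (19.2 m / 56.7 m) * 100
CR = 0.3386 * 100 = 33.9%

33.9


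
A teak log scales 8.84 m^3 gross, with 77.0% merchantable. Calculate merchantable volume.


Formula: MV = V_total * (merchantable_pct / 100)
Merchantable fraction = 77.0% / 100 = 0.77
MV = 8.84 m^3 * 0.77 = 6.807 m^3

6.807


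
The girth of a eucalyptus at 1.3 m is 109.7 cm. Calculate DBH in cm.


Formula: DBH = C / pi
DBH = 109.7 / pi
pi = 3.14159...
DBH = 34.9 cm

34.9


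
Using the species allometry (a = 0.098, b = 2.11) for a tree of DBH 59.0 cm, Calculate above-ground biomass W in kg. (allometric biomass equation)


Formula: W = a * DBH^b  (allometric power law)
DBH^b = 59.0^2.11 = 5451.2706
W = 0.098 * 5451.2706 = 534.2 kg

534.2
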